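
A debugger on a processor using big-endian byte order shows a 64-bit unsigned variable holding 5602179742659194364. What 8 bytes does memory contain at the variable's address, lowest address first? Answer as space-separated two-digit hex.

4D BE F0 CB 59 17 2D FC

5602179742659194364 in hexadecimal, padded to 64 bits, is 0x4DBEF0CB59172DFC.
Split into bytes (most-significant first): 4D BE F0 CB 59 17 2D FC.
In big-endian order the high byte comes first in memory.
So the memory order matches the most-significant-first order: 4D BE F0 CB 59 17 2D FC.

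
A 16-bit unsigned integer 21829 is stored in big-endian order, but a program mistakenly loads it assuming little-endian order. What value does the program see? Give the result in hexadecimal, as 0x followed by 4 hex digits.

21829 in 16-bit hexadecimal is 0x5545.
Stored big-endian, the bytes at ascending addresses are 55 45.
Read back as little-endian, the first byte is least significant, giving 0x4555.

0x4555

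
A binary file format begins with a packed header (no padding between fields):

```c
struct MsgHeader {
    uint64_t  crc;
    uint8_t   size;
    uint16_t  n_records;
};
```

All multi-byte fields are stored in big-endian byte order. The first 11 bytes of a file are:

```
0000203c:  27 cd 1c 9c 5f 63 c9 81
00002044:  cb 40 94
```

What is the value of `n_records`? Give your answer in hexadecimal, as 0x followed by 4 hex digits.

`n_records` follows `crc` (8 B), `size` (1 B), so it starts at offset 8 + 1 = 9 and occupies 2 bytes.
Bytes at offsets 9..10: 40 94.
Big-endian stores the most-significant byte at the lowest address.
The bytes are already most-significant first: 0x4094.

0x4094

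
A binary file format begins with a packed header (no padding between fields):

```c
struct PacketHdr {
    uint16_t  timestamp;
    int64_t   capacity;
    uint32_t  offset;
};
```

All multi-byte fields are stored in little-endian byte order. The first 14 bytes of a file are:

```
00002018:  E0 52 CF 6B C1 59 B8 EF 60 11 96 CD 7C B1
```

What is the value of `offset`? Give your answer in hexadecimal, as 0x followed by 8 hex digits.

`offset` follows `timestamp` (2 B), `capacity` (8 B), so it starts at offset 2 + 8 = 10 and occupies 4 bytes.
Bytes at offsets 10..13: 96 CD 7C B1.
In little-endian order the low byte comes first in memory.
Reassemble most-significant byte first: B1 7C CD 96 → 0xB17CCD96.

0xB17CCD96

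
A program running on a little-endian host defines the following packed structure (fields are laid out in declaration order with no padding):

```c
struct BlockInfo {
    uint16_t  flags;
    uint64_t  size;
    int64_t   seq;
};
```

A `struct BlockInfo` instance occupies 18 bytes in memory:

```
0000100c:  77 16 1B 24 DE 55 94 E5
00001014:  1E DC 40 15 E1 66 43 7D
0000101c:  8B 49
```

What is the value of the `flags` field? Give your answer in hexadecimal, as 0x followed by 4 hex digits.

`flags` is the first field, at byte offset 0, occupying 2 bytes.
Bytes at offsets 0..1: 77 16.
Little-endian: lowest address holds the least-significant byte.
Reassemble most-significant byte first: 16 77 → 0x1677.

0x1677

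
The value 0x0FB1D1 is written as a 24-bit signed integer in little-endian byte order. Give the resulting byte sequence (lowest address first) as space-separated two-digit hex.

D1 B1 0F

Split into bytes (most-significant first): 0F B1 D1.
Little-endian: lowest address holds the least-significant byte.
So at ascending addresses the bytes are D1 B1 0F.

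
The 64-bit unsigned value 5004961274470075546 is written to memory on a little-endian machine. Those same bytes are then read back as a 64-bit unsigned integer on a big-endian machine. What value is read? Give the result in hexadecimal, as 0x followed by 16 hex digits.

0x9A0C60FFC2317545

5004961274470075546 in 64-bit hexadecimal is 0x457531C2FF600C9A.
Stored little-endian, the bytes at ascending addresses are 9A 0C 60 FF C2 31 75 45.
Read back as big-endian, the last byte is least significant, giving 0x9A0C60FFC2317545.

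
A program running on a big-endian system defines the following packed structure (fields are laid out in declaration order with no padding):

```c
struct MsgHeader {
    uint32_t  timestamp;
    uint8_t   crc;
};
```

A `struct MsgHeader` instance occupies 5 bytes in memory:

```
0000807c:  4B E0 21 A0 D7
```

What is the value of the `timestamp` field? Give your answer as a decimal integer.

1272979872

`timestamp` is the first field, at byte offset 0, occupying 4 bytes.
Bytes at offsets 0..3: 4B E0 21 A0.
Big-endian: lowest address holds the most-significant byte.
The bytes are already most-significant first: 0x4BE021A0.
0x4BE021A0 = 1272979872.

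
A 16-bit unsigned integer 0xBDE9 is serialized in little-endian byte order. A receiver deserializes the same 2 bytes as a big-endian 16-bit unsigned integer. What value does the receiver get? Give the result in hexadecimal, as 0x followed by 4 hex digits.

0xE9BD

Stored little-endian, the bytes at ascending addresses are E9 BD.
Read back as big-endian, the last byte is least significant, giving 0xE9BD.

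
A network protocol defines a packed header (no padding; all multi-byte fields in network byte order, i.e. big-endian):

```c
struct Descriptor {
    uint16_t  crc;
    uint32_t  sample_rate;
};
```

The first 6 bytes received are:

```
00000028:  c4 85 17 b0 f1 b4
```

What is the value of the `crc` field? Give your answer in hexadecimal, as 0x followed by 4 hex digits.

`crc` is the first field, at byte offset 0, occupying 2 bytes.
Bytes at offsets 0..1: C4 85.
In big-endian order the high byte comes first in memory.
The bytes are already most-significant first: 0xC485.

0xC485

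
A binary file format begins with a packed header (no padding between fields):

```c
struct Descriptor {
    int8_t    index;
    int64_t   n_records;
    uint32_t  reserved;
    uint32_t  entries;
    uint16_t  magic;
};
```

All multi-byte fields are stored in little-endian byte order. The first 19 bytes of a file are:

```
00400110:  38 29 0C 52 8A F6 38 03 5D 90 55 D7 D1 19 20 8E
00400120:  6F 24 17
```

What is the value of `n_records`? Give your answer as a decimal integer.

`n_records` follows `index` (1 byte), so it starts at byte offset 1 and occupies 8 bytes.
Bytes at offsets 1..8: 29 0C 52 8A F6 38 03 5D.
In little-endian order the low byte comes first in memory.
Reassemble most-significant byte first: 5D 03 38 F6 8A 52 0C 29 → 0x5D0338F68A520C29.
0x5D0338F68A520C29 = 6702263301991173161.

6702263301991173161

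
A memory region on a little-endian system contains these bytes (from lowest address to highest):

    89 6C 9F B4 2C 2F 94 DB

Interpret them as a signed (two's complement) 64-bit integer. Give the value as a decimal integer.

-2624420813794743159

In little-endian order the low byte comes first in memory.
Reassemble most-significant byte first: DB 94 2F 2C B4 9F 6C 89 → 0xDB942F2CB49F6C89.
Top bit is set, so as a signed 64-bit value this is 0xDB942F2CB49F6C89 − 2^64 = -2624420813794743159.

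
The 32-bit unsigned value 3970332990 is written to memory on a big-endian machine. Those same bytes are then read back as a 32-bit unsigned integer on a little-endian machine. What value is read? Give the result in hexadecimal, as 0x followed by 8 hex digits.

0x3E79A6EC

3970332990 in 32-bit hexadecimal is 0xECA6793E.
Stored big-endian, the bytes at ascending addresses are EC A6 79 3E.
Read back as little-endian, the first byte is least significant, giving 0x3E79A6EC.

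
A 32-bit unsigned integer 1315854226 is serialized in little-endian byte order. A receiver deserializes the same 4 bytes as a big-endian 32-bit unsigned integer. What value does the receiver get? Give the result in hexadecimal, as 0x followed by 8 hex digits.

0x92576E4E

1315854226 in 32-bit hexadecimal is 0x4E6E5792.
Stored little-endian, the bytes at ascending addresses are 92 57 6E 4E.
Read back as big-endian, the last byte is least significant, giving 0x92576E4E.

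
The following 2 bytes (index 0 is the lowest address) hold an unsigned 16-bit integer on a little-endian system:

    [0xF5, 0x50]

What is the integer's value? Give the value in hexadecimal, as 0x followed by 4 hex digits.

In little-endian order the low byte comes first in memory.
Reassemble most-significant byte first: 50 F5 → 0x50F5.

0x50F5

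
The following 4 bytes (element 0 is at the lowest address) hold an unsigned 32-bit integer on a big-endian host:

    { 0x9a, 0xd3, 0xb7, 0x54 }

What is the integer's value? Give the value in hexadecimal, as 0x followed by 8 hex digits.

0x9AD3B754

Big-endian stores the most-significant byte at the lowest address.
The bytes are already most-significant first: 0x9AD3B754.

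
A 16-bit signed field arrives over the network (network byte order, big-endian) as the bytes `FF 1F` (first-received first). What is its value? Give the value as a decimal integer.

-225

Big-endian stores the most-significant byte at the lowest address.
The bytes are already most-significant first: 0xFF1F.
Top bit is set, so as a signed 16-bit value this is 0xFF1F − 2^16 = -225.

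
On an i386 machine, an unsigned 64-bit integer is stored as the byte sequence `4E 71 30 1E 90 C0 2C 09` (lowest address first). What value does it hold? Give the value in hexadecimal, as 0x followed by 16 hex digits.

Little-endian: lowest address holds the least-significant byte.
Reassemble most-significant byte first: 09 2C C0 90 1E 30 71 4E → 0x092CC0901E30714E.

0x092CC0901E30714E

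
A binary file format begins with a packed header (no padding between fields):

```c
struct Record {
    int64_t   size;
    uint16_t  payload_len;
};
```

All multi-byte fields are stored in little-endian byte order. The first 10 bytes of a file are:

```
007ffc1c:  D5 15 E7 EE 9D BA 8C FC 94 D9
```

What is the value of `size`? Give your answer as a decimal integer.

`size` is the first field, at byte offset 0, occupying 8 bytes.
Bytes at offsets 0..7: D5 15 E7 EE 9D BA 8C FC.
In little-endian order the low byte comes first in memory.
Reassemble most-significant byte first: FC 8C BA 9D EE E7 15 D5 → 0xFC8CBA9DEEE715D5.
Top bit is set, so as a signed 64-bit value this is 0xFC8CBA9DEEE715D5 − 2^64 = -248618691931466283.

-248618691931466283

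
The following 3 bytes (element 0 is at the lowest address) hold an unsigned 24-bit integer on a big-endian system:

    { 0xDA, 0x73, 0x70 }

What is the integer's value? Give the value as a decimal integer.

Big-endian: lowest address holds the most-significant byte.
The bytes are already most-significant first: 0xDA7370.
0xDA7370 = 14316400.

14316400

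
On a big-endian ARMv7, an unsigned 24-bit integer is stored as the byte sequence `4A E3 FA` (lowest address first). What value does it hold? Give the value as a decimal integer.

In big-endian order the high byte comes first in memory.
The bytes are already most-significant first: 0x4AE3FA.
0x4AE3FA = 4908026.

4908026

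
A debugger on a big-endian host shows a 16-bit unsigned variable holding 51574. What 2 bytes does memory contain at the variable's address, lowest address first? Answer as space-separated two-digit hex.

C9 76

51574 in hexadecimal, padded to 16 bits, is 0xC976.
Split into bytes (most-significant first): C9 76.
Big-endian stores the most-significant byte at the lowest address.
So the memory order matches the most-significant-first order: C9 76.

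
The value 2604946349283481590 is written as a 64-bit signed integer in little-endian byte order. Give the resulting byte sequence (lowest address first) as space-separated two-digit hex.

2604946349283481590 in hexadecimal, padded to 64 bits, is 0x2426A0E72FFE17F6.
Split into bytes (most-significant first): 24 26 A0 E7 2F FE 17 F6.
Little-endian: lowest address holds the least-significant byte.
So at ascending addresses the bytes are F6 17 FE 2F E7 A0 26 24.

F6 17 FE 2F E7 A0 26 24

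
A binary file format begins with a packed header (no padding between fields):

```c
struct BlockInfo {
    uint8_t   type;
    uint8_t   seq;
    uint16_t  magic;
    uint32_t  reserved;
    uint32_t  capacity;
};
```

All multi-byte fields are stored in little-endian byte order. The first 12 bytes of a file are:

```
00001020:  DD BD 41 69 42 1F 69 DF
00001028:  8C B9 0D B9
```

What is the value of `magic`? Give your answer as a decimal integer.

`magic` follows `type` (1 B), `seq` (1 B), so it starts at offset 1 + 1 = 2 and occupies 2 bytes.
Bytes at offsets 2..3: 41 69.
In little-endian order the low byte comes first in memory.
Reassemble most-significant byte first: 69 41 → 0x6941.
0x6941 = 26945.

26945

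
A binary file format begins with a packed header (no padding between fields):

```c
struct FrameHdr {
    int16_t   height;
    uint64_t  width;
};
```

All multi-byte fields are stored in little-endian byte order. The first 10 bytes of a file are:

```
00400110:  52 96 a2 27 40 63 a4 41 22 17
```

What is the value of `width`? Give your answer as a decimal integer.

`width` follows `height` (2 bytes), so it starts at byte offset 2 and occupies 8 bytes.
Bytes at offsets 2..9: A2 27 40 63 A4 41 22 17.
In little-endian order the low byte comes first in memory.
Reassemble most-significant byte first: 17 22 41 A4 63 40 27 A2 → 0x172241A4634027A2.
0x172241A4634027A2 = 1666966986376095650.

1666966986376095650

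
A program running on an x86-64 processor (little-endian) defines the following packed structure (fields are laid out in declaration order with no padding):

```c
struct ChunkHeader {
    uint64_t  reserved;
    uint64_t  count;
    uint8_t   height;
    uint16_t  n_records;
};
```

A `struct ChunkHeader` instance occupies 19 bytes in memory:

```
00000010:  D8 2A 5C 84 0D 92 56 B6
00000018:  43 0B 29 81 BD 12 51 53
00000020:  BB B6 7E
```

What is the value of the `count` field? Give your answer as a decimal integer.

`count` follows `reserved` (8 bytes), so it starts at byte offset 8 and occupies 8 bytes.
Bytes at offsets 8..15: 43 0B 29 81 BD 12 51 53.
Little-endian: lowest address holds the least-significant byte.
Reassemble most-significant byte first: 53 51 12 BD 81 29 0B 43 → 0x535112BD81290B43.
0x535112BD81290B43 = 6003600383386651459.

6003600383386651459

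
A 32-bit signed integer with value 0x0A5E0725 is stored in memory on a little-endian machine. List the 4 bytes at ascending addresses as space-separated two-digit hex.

25 07 5E 0A

Split into bytes (most-significant first): 0A 5E 07 25.
Little-endian stores the least-significant byte at the lowest address.
So at ascending addresses the bytes are 25 07 5E 0A.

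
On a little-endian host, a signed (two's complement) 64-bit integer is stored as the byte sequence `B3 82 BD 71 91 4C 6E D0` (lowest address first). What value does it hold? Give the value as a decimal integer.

Little-endian: lowest address holds the least-significant byte.
Reassemble most-significant byte first: D0 6E 4C 91 71 BD 82 B3 → 0xD06E4C9171BD82B3.
Top bit is set, so as a signed 64-bit value this is 0xD06E4C9171BD82B3 − 2^64 = -3427718078820154701.

-3427718078820154701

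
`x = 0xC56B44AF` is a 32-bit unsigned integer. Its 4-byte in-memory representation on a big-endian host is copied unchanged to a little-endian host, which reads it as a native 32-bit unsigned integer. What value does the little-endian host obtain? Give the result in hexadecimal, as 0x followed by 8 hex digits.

0xAF446BC5

Stored big-endian, the bytes at ascending addresses are C5 6B 44 AF.
Read back as little-endian, the first byte is least significant, giving 0xAF446BC5.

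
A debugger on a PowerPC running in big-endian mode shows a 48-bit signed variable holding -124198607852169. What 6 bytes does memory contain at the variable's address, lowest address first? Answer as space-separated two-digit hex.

Two's complement of -124198607852169 in 48 bits: 124198607852169 = 0x70F53DE71289; invert → 0x8F0AC218ED76; add 1 → 0x8F0AC218ED77.
Split into bytes (most-significant first): 8F 0A C2 18 ED 77.
Big-endian: lowest address holds the most-significant byte.
So the memory order matches the most-significant-first order: 8F 0A C2 18 ED 77.

8F 0A C2 18 ED 77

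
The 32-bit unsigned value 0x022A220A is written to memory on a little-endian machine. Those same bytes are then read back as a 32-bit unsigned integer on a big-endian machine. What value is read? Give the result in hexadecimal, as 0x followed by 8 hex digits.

0x0A222A02

Stored little-endian, the bytes at ascending addresses are 0A 22 2A 02.
Read back as big-endian, the last byte is least significant, giving 0x0A222A02.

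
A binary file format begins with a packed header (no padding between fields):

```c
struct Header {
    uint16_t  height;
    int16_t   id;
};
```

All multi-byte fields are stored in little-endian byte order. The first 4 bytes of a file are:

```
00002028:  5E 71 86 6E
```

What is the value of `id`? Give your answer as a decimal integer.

28294

`id` follows `height` (2 bytes), so it starts at byte offset 2 and occupies 2 bytes.
Bytes at offsets 2..3: 86 6E.
Little-endian: lowest address holds the least-significant byte.
Reassemble most-significant byte first: 6E 86 → 0x6E86.
0x6E86 = 28294.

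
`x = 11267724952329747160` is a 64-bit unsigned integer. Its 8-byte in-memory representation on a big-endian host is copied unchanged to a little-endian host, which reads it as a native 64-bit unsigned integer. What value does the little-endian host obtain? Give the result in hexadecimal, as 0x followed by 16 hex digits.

0xD87A6B2A25005F9C

11267724952329747160 in 64-bit hexadecimal is 0x9C5F00252A6B7AD8.
Stored big-endian, the bytes at ascending addresses are 9C 5F 00 25 2A 6B 7A D8.
Read back as little-endian, the first byte is least significant, giving 0xD87A6B2A25005F9C.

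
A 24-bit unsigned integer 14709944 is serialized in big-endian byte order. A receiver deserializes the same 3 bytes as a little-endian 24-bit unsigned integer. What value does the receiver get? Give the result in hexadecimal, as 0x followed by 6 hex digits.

14709944 in 24-bit hexadecimal is 0xE074B8.
Stored big-endian, the bytes at ascending addresses are E0 74 B8.
Read back as little-endian, the first byte is least significant, giving 0xB874E0.

0xB874E0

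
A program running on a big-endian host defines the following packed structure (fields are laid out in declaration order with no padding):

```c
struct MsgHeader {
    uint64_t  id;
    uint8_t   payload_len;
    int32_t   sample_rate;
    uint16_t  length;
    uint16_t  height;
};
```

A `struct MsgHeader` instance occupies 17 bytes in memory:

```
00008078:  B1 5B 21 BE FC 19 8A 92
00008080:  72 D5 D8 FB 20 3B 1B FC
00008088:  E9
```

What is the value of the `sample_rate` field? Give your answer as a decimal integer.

-707200224

`sample_rate` follows `id` (8 B), `payload_len` (1 B), so it starts at offset 8 + 1 = 9 and occupies 4 bytes.
Bytes at offsets 9..12: D5 D8 FB 20.
Big-endian stores the most-significant byte at the lowest address.
The bytes are already most-significant first: 0xD5D8FB20.
Top bit is set, so as a signed 32-bit value this is 0xD5D8FB20 − 2^32 = -707200224.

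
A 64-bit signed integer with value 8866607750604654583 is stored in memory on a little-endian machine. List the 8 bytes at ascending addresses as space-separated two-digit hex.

F7 07 84 99 C5 84 0C 7B

8866607750604654583 in hexadecimal, padded to 64 bits, is 0x7B0C84C5998407F7.
Split into bytes (most-significant first): 7B 0C 84 C5 99 84 07 F7.
In little-endian order the low byte comes first in memory.
So at ascending addresses the bytes are F7 07 84 99 C5 84 0C 7B.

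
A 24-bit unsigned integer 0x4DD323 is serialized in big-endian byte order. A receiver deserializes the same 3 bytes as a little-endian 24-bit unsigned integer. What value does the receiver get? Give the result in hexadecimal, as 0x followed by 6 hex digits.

0x23D34D

Stored big-endian, the bytes at ascending addresses are 4D D3 23.
Read back as little-endian, the first byte is least significant, giving 0x23D34D.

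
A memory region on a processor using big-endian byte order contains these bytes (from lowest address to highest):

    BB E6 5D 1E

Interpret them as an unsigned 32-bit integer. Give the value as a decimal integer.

3152436510

Big-endian: lowest address holds the most-significant byte.
The bytes are already most-significant first: 0xBBE65D1E.
0xBBE65D1E = 3152436510.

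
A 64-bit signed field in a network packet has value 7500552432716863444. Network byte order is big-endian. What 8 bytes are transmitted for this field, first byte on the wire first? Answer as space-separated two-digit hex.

68 17 50 B2 AB 47 D7 D4

7500552432716863444 in hexadecimal, padded to 64 bits, is 0x681750B2AB47D7D4.
Split into bytes (most-significant first): 68 17 50 B2 AB 47 D7 D4.
Big-endian stores the most-significant byte at the lowest address.
So the memory order matches the most-significant-first order: 68 17 50 B2 AB 47 D7 D4.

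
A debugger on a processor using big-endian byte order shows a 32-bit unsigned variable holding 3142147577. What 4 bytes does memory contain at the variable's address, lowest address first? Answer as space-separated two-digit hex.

3142147577 in hexadecimal, padded to 32 bits, is 0xBB495DF9.
Split into bytes (most-significant first): BB 49 5D F9.
Big-endian: lowest address holds the most-significant byte.
So the memory order matches the most-significant-first order: BB 49 5D F9.

BB 49 5D F9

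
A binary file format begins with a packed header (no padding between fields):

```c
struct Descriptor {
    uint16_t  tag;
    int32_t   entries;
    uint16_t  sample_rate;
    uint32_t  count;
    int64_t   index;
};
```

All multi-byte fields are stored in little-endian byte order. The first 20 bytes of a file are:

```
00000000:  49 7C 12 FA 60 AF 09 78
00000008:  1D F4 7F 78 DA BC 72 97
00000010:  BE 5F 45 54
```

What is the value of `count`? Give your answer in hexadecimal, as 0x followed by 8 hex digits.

0x787FF41D

`count` follows `tag` (2 B), `entries` (4 B), `sample_rate` (2 B), so it starts at offset 2 + 4 + 2 = 8 and occupies 4 bytes.
Bytes at offsets 8..11: 1D F4 7F 78.
In little-endian order the low byte comes first in memory.
Reassemble most-significant byte first: 78 7F F4 1D → 0x787FF41D.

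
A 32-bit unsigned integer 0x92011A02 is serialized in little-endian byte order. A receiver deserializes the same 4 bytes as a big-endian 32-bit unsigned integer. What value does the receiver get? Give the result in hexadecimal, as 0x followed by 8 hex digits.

Stored little-endian, the bytes at ascending addresses are 02 1A 01 92.
Read back as big-endian, the last byte is least significant, giving 0x021A0192.

0x021A0192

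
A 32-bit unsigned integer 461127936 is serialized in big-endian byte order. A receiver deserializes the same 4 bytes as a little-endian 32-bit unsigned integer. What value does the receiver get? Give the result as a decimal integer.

461127936 in 32-bit hexadecimal is 0x1B7C4100.
Stored big-endian, the bytes at ascending addresses are 1B 7C 41 00.
Read back as little-endian, the first byte is least significant, giving 0x00417C1B.
0x00417C1B = 4291611.

4291611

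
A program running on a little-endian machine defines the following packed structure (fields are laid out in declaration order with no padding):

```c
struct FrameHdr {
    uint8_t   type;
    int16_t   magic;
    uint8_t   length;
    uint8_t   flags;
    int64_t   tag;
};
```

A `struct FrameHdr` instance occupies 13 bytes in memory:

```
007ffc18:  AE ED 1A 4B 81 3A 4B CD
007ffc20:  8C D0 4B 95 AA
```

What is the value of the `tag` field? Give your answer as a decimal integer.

-6154929956644369606

`tag` follows `type` (1 B), `magic` (2 B), `length` (1 B), `flags` (1 B), so it starts at offset 1 + 2 + 1 + 1 = 5 and occupies 8 bytes.
Bytes at offsets 5..12: 3A 4B CD 8C D0 4B 95 AA.
Little-endian stores the least-significant byte at the lowest address.
Reassemble most-significant byte first: AA 95 4B D0 8C CD 4B 3A → 0xAA954BD08CCD4B3A.
Top bit is set, so as a signed 64-bit value this is 0xAA954BD08CCD4B3A − 2^64 = -6154929956644369606.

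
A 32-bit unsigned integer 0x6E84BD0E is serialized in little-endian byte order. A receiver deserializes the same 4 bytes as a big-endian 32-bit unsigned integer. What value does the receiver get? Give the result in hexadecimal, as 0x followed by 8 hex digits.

0x0EBD846E

Stored little-endian, the bytes at ascending addresses are 0E BD 84 6E.
Read back as big-endian, the last byte is least significant, giving 0x0EBD846E.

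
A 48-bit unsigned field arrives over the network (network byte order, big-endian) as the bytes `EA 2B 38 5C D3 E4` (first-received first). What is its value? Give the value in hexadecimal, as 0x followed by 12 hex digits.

0xEA2B385CD3E4

Big-endian: lowest address holds the most-significant byte.
The bytes are already most-significant first: 0xEA2B385CD3E4.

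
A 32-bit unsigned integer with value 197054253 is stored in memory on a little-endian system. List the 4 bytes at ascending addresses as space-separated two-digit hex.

197054253 in hexadecimal, padded to 32 bits, is 0x0BBECF2D.
Split into bytes (most-significant first): 0B BE CF 2D.
In little-endian order the low byte comes first in memory.
So at ascending addresses the bytes are 2D CF BE 0B.

2D CF BE 0B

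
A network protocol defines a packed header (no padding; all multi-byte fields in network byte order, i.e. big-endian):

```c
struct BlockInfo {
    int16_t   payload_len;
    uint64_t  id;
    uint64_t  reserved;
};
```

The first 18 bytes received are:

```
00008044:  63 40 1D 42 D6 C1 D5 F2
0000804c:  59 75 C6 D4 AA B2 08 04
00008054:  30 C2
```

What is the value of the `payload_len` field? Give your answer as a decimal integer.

25408

`payload_len` is the first field, at byte offset 0, occupying 2 bytes.
Bytes at offsets 0..1: 63 40.
In big-endian order the high byte comes first in memory.
The bytes are already most-significant first: 0x6340.
0x6340 = 25408.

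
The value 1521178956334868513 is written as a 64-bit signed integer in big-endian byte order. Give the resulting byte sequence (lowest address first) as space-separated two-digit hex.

15 1C 50 33 84 23 A8 21

1521178956334868513 in hexadecimal, padded to 64 bits, is 0x151C50338423A821.
Split into bytes (most-significant first): 15 1C 50 33 84 23 A8 21.
In big-endian order the high byte comes first in memory.
So the memory order matches the most-significant-first order: 15 1C 50 33 84 23 A8 21.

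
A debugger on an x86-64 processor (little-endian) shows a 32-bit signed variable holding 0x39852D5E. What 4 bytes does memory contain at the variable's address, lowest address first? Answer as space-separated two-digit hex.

5E 2D 85 39

Split into bytes (most-significant first): 39 85 2D 5E.
In little-endian order the low byte comes first in memory.
So at ascending addresses the bytes are 5E 2D 85 39.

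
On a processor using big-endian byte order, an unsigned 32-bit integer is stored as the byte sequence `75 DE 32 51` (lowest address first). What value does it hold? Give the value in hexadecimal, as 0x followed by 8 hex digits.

0x75DE3251

Big-endian stores the most-significant byte at the lowest address.
The bytes are already most-significant first: 0x75DE3251.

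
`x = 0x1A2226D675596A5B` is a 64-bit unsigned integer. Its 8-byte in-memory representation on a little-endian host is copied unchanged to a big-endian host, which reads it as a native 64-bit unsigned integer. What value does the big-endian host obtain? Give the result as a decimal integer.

Stored little-endian, the bytes at ascending addresses are 5B 6A 59 75 D6 26 22 1A.
Read back as big-endian, the last byte is least significant, giving 0x5B6A5975D626221A.
0x5B6A5975D626221A = 6587175767621640730.

6587175767621640730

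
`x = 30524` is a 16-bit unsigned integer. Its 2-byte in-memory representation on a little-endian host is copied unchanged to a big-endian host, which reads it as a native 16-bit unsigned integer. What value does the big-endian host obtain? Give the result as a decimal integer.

15479

30524 in 16-bit hexadecimal is 0x773C.
Stored little-endian, the bytes at ascending addresses are 3C 77.
Read back as big-endian, the last byte is least significant, giving 0x3C77.
0x3C77 = 15479.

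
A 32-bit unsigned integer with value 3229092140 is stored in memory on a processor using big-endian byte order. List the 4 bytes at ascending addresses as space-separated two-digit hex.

C0 78 09 2C

3229092140 in hexadecimal, padded to 32 bits, is 0xC078092C.
Split into bytes (most-significant first): C0 78 09 2C.
Big-endian: lowest address holds the most-significant byte.
So the memory order matches the most-significant-first order: C0 78 09 2C.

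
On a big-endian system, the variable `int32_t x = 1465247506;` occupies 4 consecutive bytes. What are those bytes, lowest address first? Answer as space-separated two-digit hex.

57 55 E7 12

1465247506 in hexadecimal, padded to 32 bits, is 0x5755E712.
Split into bytes (most-significant first): 57 55 E7 12.
Big-endian stores the most-significant byte at the lowest address.
So the memory order matches the most-significant-first order: 57 55 E7 12.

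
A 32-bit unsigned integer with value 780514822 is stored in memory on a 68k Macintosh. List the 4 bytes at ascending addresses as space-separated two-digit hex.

780514822 in hexadecimal, padded to 32 bits, is 0x2E85B606.
Split into bytes (most-significant first): 2E 85 B6 06.
Big-endian: lowest address holds the most-significant byte.
So the memory order matches the most-significant-first order: 2E 85 B6 06.

2E 85 B6 06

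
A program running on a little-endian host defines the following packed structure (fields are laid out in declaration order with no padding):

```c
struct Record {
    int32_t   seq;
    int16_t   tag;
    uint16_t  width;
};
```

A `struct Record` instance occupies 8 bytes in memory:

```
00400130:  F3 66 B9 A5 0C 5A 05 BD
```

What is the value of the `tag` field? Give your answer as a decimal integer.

23052

`tag` follows `seq` (4 bytes), so it starts at byte offset 4 and occupies 2 bytes.
Bytes at offsets 4..5: 0C 5A.
Little-endian: lowest address holds the least-significant byte.
Reassemble most-significant byte first: 5A 0C → 0x5A0C.
0x5A0C = 23052.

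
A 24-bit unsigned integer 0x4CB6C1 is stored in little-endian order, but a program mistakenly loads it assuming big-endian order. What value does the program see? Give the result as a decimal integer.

12695116

Stored little-endian, the bytes at ascending addresses are C1 B6 4C.
Read back as big-endian, the last byte is least significant, giving 0xC1B64C.
0xC1B64C = 12695116.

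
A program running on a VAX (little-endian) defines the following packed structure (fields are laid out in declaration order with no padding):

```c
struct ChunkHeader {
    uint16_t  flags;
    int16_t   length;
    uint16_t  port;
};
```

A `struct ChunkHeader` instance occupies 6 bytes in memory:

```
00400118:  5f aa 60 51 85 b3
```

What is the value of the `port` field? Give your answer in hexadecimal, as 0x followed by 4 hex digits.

0xB385

`port` follows `flags` (2 B), `length` (2 B), so it starts at offset 2 + 2 = 4 and occupies 2 bytes.
Bytes at offsets 4..5: 85 B3.
Little-endian stores the least-significant byte at the lowest address.
Reassemble most-significant byte first: B3 85 → 0xB385.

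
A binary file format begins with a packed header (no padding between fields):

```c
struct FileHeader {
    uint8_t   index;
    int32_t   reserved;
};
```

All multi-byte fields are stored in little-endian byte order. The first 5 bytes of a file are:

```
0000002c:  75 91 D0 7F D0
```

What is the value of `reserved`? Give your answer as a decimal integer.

-796929903

`reserved` follows `index` (1 byte), so it starts at byte offset 1 and occupies 4 bytes.
Bytes at offsets 1..4: 91 D0 7F D0.
Little-endian stores the least-significant byte at the lowest address.
Reassemble most-significant byte first: D0 7F D0 91 → 0xD07FD091.
Top bit is set, so as a signed 32-bit value this is 0xD07FD091 − 2^32 = -796929903.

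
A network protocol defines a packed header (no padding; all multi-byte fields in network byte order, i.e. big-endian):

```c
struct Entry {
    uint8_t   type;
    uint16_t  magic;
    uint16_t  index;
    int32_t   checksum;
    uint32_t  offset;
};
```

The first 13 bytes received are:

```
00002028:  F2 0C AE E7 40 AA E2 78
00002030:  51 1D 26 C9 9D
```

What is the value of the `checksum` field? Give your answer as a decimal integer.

-1427998639

`checksum` follows `type` (1 B), `magic` (2 B), `index` (2 B), so it starts at offset 1 + 2 + 2 = 5 and occupies 4 bytes.
Bytes at offsets 5..8: AA E2 78 51.
In big-endian order the high byte comes first in memory.
The bytes are already most-significant first: 0xAAE27851.
Top bit is set, so as a signed 32-bit value this is 0xAAE27851 − 2^32 = -1427998639.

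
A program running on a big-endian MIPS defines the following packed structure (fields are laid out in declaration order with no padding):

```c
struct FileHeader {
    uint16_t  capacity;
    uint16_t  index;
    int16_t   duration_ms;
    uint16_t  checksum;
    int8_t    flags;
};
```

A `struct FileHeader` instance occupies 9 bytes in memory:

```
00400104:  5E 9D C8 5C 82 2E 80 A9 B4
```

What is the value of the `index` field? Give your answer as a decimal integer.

51292

`index` follows `capacity` (2 bytes), so it starts at byte offset 2 and occupies 2 bytes.
Bytes at offsets 2..3: C8 5C.
Big-endian: lowest address holds the most-significant byte.
The bytes are already most-significant first: 0xC85C.
0xC85C = 51292.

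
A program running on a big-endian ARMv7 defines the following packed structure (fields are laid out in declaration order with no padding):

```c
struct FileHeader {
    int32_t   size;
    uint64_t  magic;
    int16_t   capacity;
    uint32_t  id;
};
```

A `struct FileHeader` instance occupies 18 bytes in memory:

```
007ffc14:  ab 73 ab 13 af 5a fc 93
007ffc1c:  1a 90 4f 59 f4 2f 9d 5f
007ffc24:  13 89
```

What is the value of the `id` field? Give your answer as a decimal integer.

2640253833

`id` follows `size` (4 B), `magic` (8 B), `capacity` (2 B), so it starts at offset 4 + 8 + 2 = 14 and occupies 4 bytes.
Bytes at offsets 14..17: 9D 5F 13 89.
Big-endian stores the most-significant byte at the lowest address.
The bytes are already most-significant first: 0x9D5F1389.
0x9D5F1389 = 2640253833.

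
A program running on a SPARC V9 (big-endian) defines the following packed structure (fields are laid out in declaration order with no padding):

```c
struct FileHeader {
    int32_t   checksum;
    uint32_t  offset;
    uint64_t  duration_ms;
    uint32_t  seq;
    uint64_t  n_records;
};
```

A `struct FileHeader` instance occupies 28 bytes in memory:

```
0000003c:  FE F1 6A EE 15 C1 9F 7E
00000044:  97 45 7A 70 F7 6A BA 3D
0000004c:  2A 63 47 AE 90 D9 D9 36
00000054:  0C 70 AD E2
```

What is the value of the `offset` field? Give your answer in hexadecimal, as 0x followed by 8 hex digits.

`offset` follows `checksum` (4 bytes), so it starts at byte offset 4 and occupies 4 bytes.
Bytes at offsets 4..7: 15 C1 9F 7E.
Big-endian: lowest address holds the most-significant byte.
The bytes are already most-significant first: 0x15C19F7E.

0x15C19F7E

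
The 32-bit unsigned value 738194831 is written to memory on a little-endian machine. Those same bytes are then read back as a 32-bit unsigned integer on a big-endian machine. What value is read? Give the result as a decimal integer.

2415263531

738194831 in 32-bit hexadecimal is 0x2BFFF58F.
Stored little-endian, the bytes at ascending addresses are 8F F5 FF 2B.
Read back as big-endian, the last byte is least significant, giving 0x8FF5FF2B.
0x8FF5FF2B = 2415263531.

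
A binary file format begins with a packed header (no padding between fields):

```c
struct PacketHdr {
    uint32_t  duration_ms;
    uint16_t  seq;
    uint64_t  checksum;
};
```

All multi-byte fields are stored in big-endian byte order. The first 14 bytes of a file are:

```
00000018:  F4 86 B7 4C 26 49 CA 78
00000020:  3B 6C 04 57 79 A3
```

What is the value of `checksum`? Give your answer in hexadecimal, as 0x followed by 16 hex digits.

0xCA783B6C045779A3

`checksum` follows `duration_ms` (4 B), `seq` (2 B), so it starts at offset 4 + 2 = 6 and occupies 8 bytes.
Bytes at offsets 6..13: CA 78 3B 6C 04 57 79 A3.
In big-endian order the high byte comes first in memory.
The bytes are already most-significant first: 0xCA783B6C045779A3.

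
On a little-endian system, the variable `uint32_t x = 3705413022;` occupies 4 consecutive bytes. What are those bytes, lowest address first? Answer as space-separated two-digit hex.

3705413022 in hexadecimal, padded to 32 bits, is 0xDCDC1D9E.
Split into bytes (most-significant first): DC DC 1D 9E.
In little-endian order the low byte comes first in memory.
So at ascending addresses the bytes are 9E 1D DC DC.

9E 1D DC DC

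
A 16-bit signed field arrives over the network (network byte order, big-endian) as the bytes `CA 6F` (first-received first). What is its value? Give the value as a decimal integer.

In big-endian order the high byte comes first in memory.
The bytes are already most-significant first: 0xCA6F.
Top bit is set, so as a signed 16-bit value this is 0xCA6F − 2^16 = -13713.

-13713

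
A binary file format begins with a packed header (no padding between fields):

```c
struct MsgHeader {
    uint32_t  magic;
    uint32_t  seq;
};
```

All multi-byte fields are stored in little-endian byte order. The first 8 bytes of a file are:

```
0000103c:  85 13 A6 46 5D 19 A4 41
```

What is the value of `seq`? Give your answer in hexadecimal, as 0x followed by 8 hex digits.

`seq` follows `magic` (4 bytes), so it starts at byte offset 4 and occupies 4 bytes.
Bytes at offsets 4..7: 5D 19 A4 41.
Little-endian: lowest address holds the least-significant byte.
Reassemble most-significant byte first: 41 A4 19 5D → 0x41A4195D.

0x41A4195D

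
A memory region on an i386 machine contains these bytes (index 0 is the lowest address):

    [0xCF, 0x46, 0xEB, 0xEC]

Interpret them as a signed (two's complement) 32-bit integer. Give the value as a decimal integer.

-320125233

In little-endian order the low byte comes first in memory.
Reassemble most-significant byte first: EC EB 46 CF → 0xECEB46CF.
Top bit is set, so as a signed 32-bit value this is 0xECEB46CF − 2^32 = -320125233.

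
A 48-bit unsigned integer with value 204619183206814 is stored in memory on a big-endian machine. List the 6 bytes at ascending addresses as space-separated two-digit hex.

BA 19 9D BA B1 9E

204619183206814 in hexadecimal, padded to 48 bits, is 0xBA199DBAB19E.
Split into bytes (most-significant first): BA 19 9D BA B1 9E.
Big-endian: lowest address holds the most-significant byte.
So the memory order matches the most-significant-first order: BA 19 9D BA B1 9E.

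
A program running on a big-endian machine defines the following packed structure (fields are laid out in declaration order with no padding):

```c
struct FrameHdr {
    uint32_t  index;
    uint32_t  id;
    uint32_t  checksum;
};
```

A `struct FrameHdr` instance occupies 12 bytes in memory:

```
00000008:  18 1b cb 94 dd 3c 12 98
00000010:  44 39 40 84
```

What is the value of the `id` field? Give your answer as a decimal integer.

`id` follows `index` (4 bytes), so it starts at byte offset 4 and occupies 4 bytes.
Bytes at offsets 4..7: DD 3C 12 98.
In big-endian order the high byte comes first in memory.
The bytes are already most-significant first: 0xDD3C1298.
0xDD3C1298 = 3711701656.

3711701656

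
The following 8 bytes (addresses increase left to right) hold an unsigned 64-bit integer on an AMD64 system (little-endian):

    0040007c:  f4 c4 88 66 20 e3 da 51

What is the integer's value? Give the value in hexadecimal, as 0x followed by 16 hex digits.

0x51DAE3206688C4F4

Little-endian stores the least-significant byte at the lowest address.
Reassemble most-significant byte first: 51 DA E3 20 66 88 C4 F4 → 0x51DAE3206688C4F4.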